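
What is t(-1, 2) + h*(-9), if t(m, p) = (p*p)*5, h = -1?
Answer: 29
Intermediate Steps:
t(m, p) = 5*p**2 (t(m, p) = p**2*5 = 5*p**2)
t(-1, 2) + h*(-9) = 5*2**2 - 1*(-9) = 5*4 + 9 = 20 + 9 = 29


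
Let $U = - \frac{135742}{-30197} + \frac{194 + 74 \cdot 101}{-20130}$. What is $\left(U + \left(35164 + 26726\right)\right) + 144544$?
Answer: $\frac{20914438378434}{101310935} \approx 2.0644 \cdot 10^{5}$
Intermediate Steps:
$U = \frac{416822644}{101310935}$ ($U = \left(-135742\right) \left(- \frac{1}{30197}\right) + \left(194 + 7474\right) \left(- \frac{1}{20130}\right) = \frac{135742}{30197} + 7668 \left(- \frac{1}{20130}\right) = \frac{135742}{30197} - \frac{1278}{3355} = \frac{416822644}{101310935} \approx 4.1143$)
$\left(U + \left(35164 + 26726\right)\right) + 144544 = \left(\frac{416822644}{101310935} + \left(35164 + 26726\right)\right) + 144544 = \left(\frac{416822644}{101310935} + 61890\right) + 144544 = \frac{6270550589794}{101310935} + 144544 = \frac{20914438378434}{101310935}$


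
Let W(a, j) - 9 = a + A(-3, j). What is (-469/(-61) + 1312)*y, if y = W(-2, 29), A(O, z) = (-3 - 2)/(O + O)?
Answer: 3783547/366 ≈ 10338.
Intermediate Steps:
A(O, z) = -5/(2*O) (A(O, z) = -5*1/(2*O) = -5/(2*O))
W(a, j) = 59/6 + a (W(a, j) = 9 + (a - 5/2/(-3)) = 9 + (a - 5/2*(-⅓)) = 9 + (a + ⅚) = 9 + (⅚ + a) = 59/6 + a)
y = 47/6 (y = 59/6 - 2 = 47/6 ≈ 7.8333)
(-469/(-61) + 1312)*y = (-469/(-61) + 1312)*(47/6) = (-469*(-1/61) + 1312)*(47/6) = (469/61 + 1312)*(47/6) = (80501/61)*(47/6) = 3783547/366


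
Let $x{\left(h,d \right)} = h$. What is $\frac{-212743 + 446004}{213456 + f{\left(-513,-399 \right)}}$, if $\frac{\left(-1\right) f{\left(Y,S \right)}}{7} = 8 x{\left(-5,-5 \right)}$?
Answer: $\frac{233261}{213736} \approx 1.0914$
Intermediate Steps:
$f{\left(Y,S \right)} = 280$ ($f{\left(Y,S \right)} = - 7 \cdot 8 \left(-5\right) = \left(-7\right) \left(-40\right) = 280$)
$\frac{-212743 + 446004}{213456 + f{\left(-513,-399 \right)}} = \frac{-212743 + 446004}{213456 + 280} = \frac{233261}{213736}$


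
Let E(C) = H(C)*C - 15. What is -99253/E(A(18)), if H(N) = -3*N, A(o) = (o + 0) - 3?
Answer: 99253/690 ≈ 143.84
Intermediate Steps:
A(o) = -3 + o (A(o) = o - 3 = -3 + o)
E(C) = -15 - 3*C² (E(C) = (-3*C)*C - 15 = -3*C² - 15 = -15 - 3*C²)
-99253/E(A(18)) = -99253/(-15 - 3*(-3 + 18)²) = -99253/(-15 - 3*15²) = -99253/(-15 - 3*225) = -99253/(-15 - 675) = -99253/(-690) = -99253*(-1/690) = 99253/690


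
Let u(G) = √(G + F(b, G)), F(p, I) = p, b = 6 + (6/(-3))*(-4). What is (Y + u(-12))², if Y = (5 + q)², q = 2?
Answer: (49 + √2)² ≈ 2541.6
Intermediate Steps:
b = 14 (b = 6 + (6*(-⅓))*(-4) = 6 - 2*(-4) = 6 + 8 = 14)
Y = 49 (Y = (5 + 2)² = 7² = 49)
u(G) = √(14 + G) (u(G) = √(G + 14) = √(14 + G))
(Y + u(-12))² = (49 + √(14 - 12))² = (49 + √2)²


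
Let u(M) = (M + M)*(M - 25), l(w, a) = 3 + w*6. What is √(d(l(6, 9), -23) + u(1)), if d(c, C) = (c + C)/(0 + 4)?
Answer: 2*I*√11 ≈ 6.6332*I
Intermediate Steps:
l(w, a) = 3 + 6*w
d(c, C) = C/4 + c/4 (d(c, C) = (C + c)/4 = (C + c)*(¼) = C/4 + c/4)
u(M) = 2*M*(-25 + M) (u(M) = (2*M)*(-25 + M) = 2*M*(-25 + M))
√(d(l(6, 9), -23) + u(1)) = √(((¼)*(-23) + (3 + 6*6)/4) + 2*1*(-25 + 1)) = √((-23/4 + (3 + 36)/4) + 2*1*(-24)) = √((-23/4 + (¼)*39) - 48) = √((-23/4 + 39/4) - 48) = √(4 - 48) = √(-44) = 2*I*√11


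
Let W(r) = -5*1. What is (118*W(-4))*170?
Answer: -100300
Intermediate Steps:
W(r) = -5
(118*W(-4))*170 = (118*(-5))*170 = -590*170 = -100300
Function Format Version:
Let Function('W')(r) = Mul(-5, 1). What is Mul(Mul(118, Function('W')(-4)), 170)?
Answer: -100300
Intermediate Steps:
Function('W')(r) = -5
Mul(Mul(118, Function('W')(-4)), 170) = Mul(Mul(118, -5), 170) = Mul(-590, 170) = -100300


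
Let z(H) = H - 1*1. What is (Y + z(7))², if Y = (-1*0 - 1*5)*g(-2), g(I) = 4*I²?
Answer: 5476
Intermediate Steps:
z(H) = -1 + H (z(H) = H - 1 = -1 + H)
Y = -80 (Y = (-1*0 - 1*5)*(4*(-2)²) = (0 - 5)*(4*4) = -5*16 = -80)
(Y + z(7))² = (-80 + (-1 + 7))² = (-80 + 6)² = (-74)² = 5476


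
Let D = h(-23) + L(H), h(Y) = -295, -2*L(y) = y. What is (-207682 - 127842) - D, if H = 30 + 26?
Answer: -335201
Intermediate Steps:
H = 56
L(y) = -y/2
D = -323 (D = -295 - 1/2*56 = -295 - 28 = -323)
(-207682 - 127842) - D = (-207682 - 127842) - 1*(-323) = -335524 + 323 = -335201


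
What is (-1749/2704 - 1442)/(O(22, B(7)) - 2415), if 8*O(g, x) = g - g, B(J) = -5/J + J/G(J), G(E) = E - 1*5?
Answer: 3900917/6530160 ≈ 0.59737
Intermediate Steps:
G(E) = -5 + E (G(E) = E - 5 = -5 + E)
B(J) = -5/J + J/(-5 + J)
O(g, x) = 0 (O(g, x) = (g - g)/8 = (⅛)*0 = 0)
(-1749/2704 - 1442)/(O(22, B(7)) - 2415) = (-1749/2704 - 1442)/(0 - 2415) = (-1749*1/2704 - 1442)/(-2415) = (-1749/2704 - 1442)*(-1/2415) = -3900917/2704*(-1/2415) = 3900917/6530160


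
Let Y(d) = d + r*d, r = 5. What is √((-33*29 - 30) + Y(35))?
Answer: I*√777 ≈ 27.875*I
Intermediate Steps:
Y(d) = 6*d (Y(d) = d + 5*d = 6*d)
√((-33*29 - 30) + Y(35)) = √((-33*29 - 30) + 6*35) = √((-957 - 30) + 210) = √(-987 + 210) = √(-777) = I*√777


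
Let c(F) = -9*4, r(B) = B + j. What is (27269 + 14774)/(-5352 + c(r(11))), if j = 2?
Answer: -42043/5388 ≈ -7.8031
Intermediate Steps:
r(B) = 2 + B (r(B) = B + 2 = 2 + B)
c(F) = -36
(27269 + 14774)/(-5352 + c(r(11))) = (27269 + 14774)/(-5352 - 36) = 42043/(-5388) = 42043*(-1/5388) = -42043/5388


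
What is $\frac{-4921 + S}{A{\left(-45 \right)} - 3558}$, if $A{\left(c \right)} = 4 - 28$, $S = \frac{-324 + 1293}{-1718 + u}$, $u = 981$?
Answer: $\frac{1813873}{1319967} \approx 1.3742$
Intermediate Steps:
$S = - \frac{969}{737}$ ($S = \frac{-324 + 1293}{-1718 + 981} = \frac{969}{-737} = 969 \left(- \frac{1}{737}\right) = - \frac{969}{737} \approx -1.3148$)
$A{\left(c \right)} = -24$
$\frac{-4921 + S}{A{\left(-45 \right)} - 3558} = \frac{-4921 - \frac{969}{737}}{-24 - 3558} = - \frac{3627746}{737 \left(-3582\right)} = \left(- \frac{3627746}{737}\right) \left(- \frac{1}{3582}\right) = \frac{1813873}{1319967}$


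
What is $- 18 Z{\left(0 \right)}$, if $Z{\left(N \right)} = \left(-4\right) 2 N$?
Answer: $0$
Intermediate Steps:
$Z{\left(N \right)} = - 8 N$
$- 18 Z{\left(0 \right)} = - 18 \left(\left(-8\right) 0\right) = - 18 \cdot 0 = \left(-1\right) 0 = 0$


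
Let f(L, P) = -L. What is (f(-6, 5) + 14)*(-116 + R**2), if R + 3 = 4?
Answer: -2300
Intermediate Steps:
R = 1 (R = -3 + 4 = 1)
(f(-6, 5) + 14)*(-116 + R**2) = (-1*(-6) + 14)*(-116 + 1**2) = (6 + 14)*(-116 + 1) = 20*(-115) = -2300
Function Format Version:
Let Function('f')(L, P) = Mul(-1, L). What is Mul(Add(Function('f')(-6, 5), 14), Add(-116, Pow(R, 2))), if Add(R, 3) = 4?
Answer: -2300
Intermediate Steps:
R = 1 (R = Add(-3, 4) = 1)
Mul(Add(Function('f')(-6, 5), 14), Add(-116, Pow(R, 2))) = Mul(Add(Mul(-1, -6), 14), Add(-116, Pow(1, 2))) = Mul(Add(6, 14), Add(-116, 1)) = Mul(20, -115) = -2300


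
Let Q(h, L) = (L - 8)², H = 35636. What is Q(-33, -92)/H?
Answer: 2500/8909 ≈ 0.28061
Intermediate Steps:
Q(h, L) = (-8 + L)²
Q(-33, -92)/H = (-8 - 92)²/35636 = (-100)²*(1/35636) = 10000*(1/35636) = 2500/8909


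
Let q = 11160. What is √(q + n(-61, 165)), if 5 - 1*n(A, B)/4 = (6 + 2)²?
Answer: 2*√2731 ≈ 104.52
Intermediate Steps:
n(A, B) = -236 (n(A, B) = 20 - 4*(6 + 2)² = 20 - 4*8² = 20 - 4*64 = 20 - 256 = -236)
√(q + n(-61, 165)) = √(11160 - 236) = √10924 = 2*√2731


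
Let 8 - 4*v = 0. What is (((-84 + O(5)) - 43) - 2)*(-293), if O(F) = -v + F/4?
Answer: 152067/4 ≈ 38017.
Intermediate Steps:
v = 2 (v = 2 - ¼*0 = 2 + 0 = 2)
O(F) = -2 + F/4 (O(F) = -1*2 + F/4 = -2 + F*(¼) = -2 + F/4)
(((-84 + O(5)) - 43) - 2)*(-293) = (((-84 + (-2 + (¼)*5)) - 43) - 2)*(-293) = (((-84 + (-2 + 5/4)) - 43) - 2)*(-293) = (((-84 - ¾) - 43) - 2)*(-293) = ((-339/4 - 43) - 2)*(-293) = (-511/4 - 2)*(-293) = -519/4*(-293) = 152067/4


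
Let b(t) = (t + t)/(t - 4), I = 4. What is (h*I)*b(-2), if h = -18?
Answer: -48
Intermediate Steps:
b(t) = 2*t/(-4 + t) (b(t) = (2*t)/(-4 + t) = 2*t/(-4 + t))
(h*I)*b(-2) = (-18*4)*(2*(-2)/(-4 - 2)) = -144*(-2)/(-6) = -144*(-2)*(-1)/6 = -72*⅔ = -48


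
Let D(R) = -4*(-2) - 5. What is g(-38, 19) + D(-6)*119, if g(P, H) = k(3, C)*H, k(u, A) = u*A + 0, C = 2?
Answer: 471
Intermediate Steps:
k(u, A) = A*u (k(u, A) = A*u + 0 = A*u)
g(P, H) = 6*H (g(P, H) = (2*3)*H = 6*H)
D(R) = 3 (D(R) = 8 - 5 = 3)
g(-38, 19) + D(-6)*119 = 6*19 + 3*119 = 114 + 357 = 471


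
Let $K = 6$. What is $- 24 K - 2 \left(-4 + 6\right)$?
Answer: $-148$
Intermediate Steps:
$- 24 K - 2 \left(-4 + 6\right) = \left(-24\right) 6 - 2 \left(-4 + 6\right) = -144 - 4 = -148$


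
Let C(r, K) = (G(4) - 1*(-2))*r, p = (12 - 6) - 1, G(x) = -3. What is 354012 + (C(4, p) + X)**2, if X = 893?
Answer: 1144333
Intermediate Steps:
p = 5 (p = 6 - 1 = 5)
C(r, K) = -r (C(r, K) = (-3 - 1*(-2))*r = (-3 + 2)*r = -r)
354012 + (C(4, p) + X)**2 = 354012 + (-1*4 + 893)**2 = 354012 + (-4 + 893)**2 = 354012 + 889**2 = 354012 + 790321 = 1144333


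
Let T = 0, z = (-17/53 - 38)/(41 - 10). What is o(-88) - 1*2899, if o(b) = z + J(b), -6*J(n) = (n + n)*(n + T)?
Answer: -27018656/4929 ≈ -5481.6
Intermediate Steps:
z = -2031/1643 (z = (-17*1/53 - 38)/31 = (-17/53 - 38)*(1/31) = -2031/53*1/31 = -2031/1643 ≈ -1.2362)
J(n) = -n²/3 (J(n) = -(n + n)*(n + 0)/6 = -2*n*n/6 = -n²/3)
o(b) = -2031/1643 - b²/3
o(-88) - 1*2899 = (-2031/1643 - ⅓*(-88)²) - 1*2899 = (-2031/1643 - ⅓*7744) - 2899 = (-2031/1643 - 7744/3) - 2899 = -12729485/4929 - 2899 = -27018656/4929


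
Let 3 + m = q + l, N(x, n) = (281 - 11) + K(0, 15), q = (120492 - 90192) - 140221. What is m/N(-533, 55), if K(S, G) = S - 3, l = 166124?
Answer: 56200/267 ≈ 210.49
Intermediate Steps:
q = -109921 (q = 30300 - 140221 = -109921)
K(S, G) = -3 + S
N(x, n) = 267 (N(x, n) = (281 - 11) + (-3 + 0) = 270 - 3 = 267)
m = 56200 (m = -3 + (-109921 + 166124) = -3 + 56203 = 56200)
m/N(-533, 55) = 56200/267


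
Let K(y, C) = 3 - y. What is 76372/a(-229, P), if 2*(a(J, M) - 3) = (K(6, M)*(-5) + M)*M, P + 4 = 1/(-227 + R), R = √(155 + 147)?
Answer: -7622014036790328/1897768864547 + 27351486220*√302/1897768864547 ≈ -4016.1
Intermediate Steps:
R = √302 ≈ 17.378
P = -4 + 1/(-227 + √302) ≈ -4.0048
a(J, M) = 3 + M*(15 + M)/2 (a(J, M) = 3 + (((3 - 1*6)*(-5) + M)*M)/2 = 3 + (((3 - 6)*(-5) + M)*M)/2 = 3 + ((-3*(-5) + M)*M)/2 = 3 + ((15 + M)*M)/2 = 3 + (M*(15 + M))/2 = 3 + M*(15 + M)/2)
76372/a(-229, P) = 76372/(3 + (-205135/51227 - √302/51227)²/2 + 15*(-205135/51227 - √302/51227)/2) = 76372/(3 + (-205135/51227 - √302/51227)²/2 + (-3077025/102454 - 15*√302/102454)) = 76372/(-2769663/102454 + (-205135/51227 - √302/51227)²/2 - 15*√302/102454)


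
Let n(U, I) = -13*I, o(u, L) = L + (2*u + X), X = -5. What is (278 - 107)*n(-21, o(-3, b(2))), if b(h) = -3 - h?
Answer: 35568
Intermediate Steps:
o(u, L) = -5 + L + 2*u (o(u, L) = L + (2*u - 5) = L + (-5 + 2*u) = -5 + L + 2*u)
(278 - 107)*n(-21, o(-3, b(2))) = (278 - 107)*(-13*(-5 + (-3 - 1*2) + 2*(-3))) = 171*(-13*(-5 + (-3 - 2) - 6)) = 171*(-13*(-5 - 5 - 6)) = 171*(-13*(-16)) = 171*208 = 35568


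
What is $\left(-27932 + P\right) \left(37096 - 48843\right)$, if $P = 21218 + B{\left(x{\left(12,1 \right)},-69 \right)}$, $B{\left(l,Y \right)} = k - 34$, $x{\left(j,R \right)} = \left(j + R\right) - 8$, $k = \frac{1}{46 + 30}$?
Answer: $\frac{6024413709}{76} \approx 7.9269 \cdot 10^{7}$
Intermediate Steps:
$k = \frac{1}{76} \approx 0.013158$
$x{\left(j,R \right)} = -8 + R + j$ ($x{\left(j,R \right)} = \left(R + j\right) - 8 = -8 + R + j$)
$B{\left(l,Y \right)} = - \frac{2583}{76}$ ($B{\left(l,Y \right)} = \frac{1}{76} - 34 = - \frac{2583}{76}$)
$P = \frac{1609985}{76}$ ($P = 21218 - \frac{2583}{76} = \frac{1609985}{76} \approx 21184.0$)
$\left(-27932 + P\right) \left(37096 - 48843\right) = \left(-27932 + \frac{1609985}{76}\right) \left(37096 - 48843\right) = \left(- \frac{512847}{76}\right) \left(-11747\right) = \frac{6024413709}{76}$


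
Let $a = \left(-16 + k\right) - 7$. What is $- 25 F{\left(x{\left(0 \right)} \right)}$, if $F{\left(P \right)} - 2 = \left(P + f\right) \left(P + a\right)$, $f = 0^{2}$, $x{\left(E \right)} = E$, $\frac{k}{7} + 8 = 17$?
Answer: $-50$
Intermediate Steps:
$k = 63$ ($k = -56 + 7 \cdot 17 = -56 + 119 = 63$)
$a = 40$ ($a = \left(-16 + 63\right) - 7 = 47 - 7 = 40$)
$f = 0$
$F{\left(P \right)} = 2 + P \left(40 + P\right)$ ($F{\left(P \right)} = 2 + \left(P + 0\right) \left(P + 40\right) = 2 + P \left(40 + P\right)$)
$- 25 F{\left(x{\left(0 \right)} \right)} = - 25 \left(2 + 0^{2} + 40 \cdot 0\right) = - 25 \left(2 + 0 + 0\right) = \left(-25\right) 2 = -50$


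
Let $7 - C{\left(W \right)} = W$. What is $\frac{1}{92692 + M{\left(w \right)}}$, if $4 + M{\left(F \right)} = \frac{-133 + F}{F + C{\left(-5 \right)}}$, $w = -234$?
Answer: $\frac{222}{20577103} \approx 1.0789 \cdot 10^{-5}$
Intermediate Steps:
$C{\left(W \right)} = 7 - W$
$M{\left(F \right)} = -4 + \frac{-133 + F}{12 + F}$ ($M{\left(F \right)} = -4 + \frac{-133 + F}{F + \left(7 - -5\right)} = -4 + \frac{-133 + F}{F + \left(7 + 5\right)} = -4 + \frac{-133 + F}{F + 12} = -4 + \frac{-133 + F}{12 + F}$)
$\frac{1}{92692 + M{\left(w \right)}} = \frac{1}{92692 + \frac{-181 - -702}{12 - 234}} = \frac{1}{92692 + \frac{-181 + 702}{-222}} = \frac{1}{92692 - \frac{521}{222}} = \frac{1}{\frac{20577103}{222}} = \frac{222}{20577103}$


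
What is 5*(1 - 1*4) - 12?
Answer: -27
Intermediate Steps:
5*(1 - 1*4) - 12 = 5*(1 - 4) - 12 = 5*(-3) - 12 = -15 - 12 = -27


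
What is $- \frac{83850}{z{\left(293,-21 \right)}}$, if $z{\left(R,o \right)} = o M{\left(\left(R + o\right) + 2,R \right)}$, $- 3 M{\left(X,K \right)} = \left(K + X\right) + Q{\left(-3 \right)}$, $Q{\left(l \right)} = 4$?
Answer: $- \frac{83850}{3997} \approx -20.978$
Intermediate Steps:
$M{\left(X,K \right)} = - \frac{4}{3} - \frac{K}{3} - \frac{X}{3}$ ($M{\left(X,K \right)} = - \frac{\left(K + X\right) + 4}{3} = - \frac{4 + K + X}{3} = - \frac{4}{3} - \frac{K}{3} - \frac{X}{3}$)
$z{\left(R,o \right)} = o \left(-2 - \frac{2 R}{3} - \frac{o}{3}\right)$ ($z{\left(R,o \right)} = o \left(- \frac{4}{3} - \frac{R}{3} - \frac{\left(R + o\right) + 2}{3}\right) = o \left(- \frac{4}{3} - \frac{R}{3} - \frac{2 + R + o}{3}\right) = o \left(- \frac{4}{3} - \frac{R}{3} - \left(\frac{2}{3} + \frac{R}{3} + \frac{o}{3}\right)\right) = o \left(-2 - \frac{2 R}{3} - \frac{o}{3}\right)$)
$- \frac{83850}{z{\left(293,-21 \right)}} = - \frac{83850}{\left(- \frac{1}{3}\right) \left(-21\right) \left(6 - 21 + 2 \cdot 293\right)} = - \frac{83850}{\left(- \frac{1}{3}\right) \left(-21\right) \left(6 - 21 + 586\right)} = - \frac{83850}{\left(- \frac{1}{3}\right) \left(-21\right) 571} = - \frac{83850}{3997}$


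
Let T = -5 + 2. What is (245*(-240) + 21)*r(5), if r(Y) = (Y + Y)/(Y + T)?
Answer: -293895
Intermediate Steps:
T = -3
r(Y) = 2*Y/(-3 + Y) (r(Y) = (Y + Y)/(Y - 3) = (2*Y)/(-3 + Y) = 2*Y/(-3 + Y))
(245*(-240) + 21)*r(5) = (245*(-240) + 21)*(2*5/(-3 + 5)) = (-58800 + 21)*(2*5/2) = -117558*5/2 = -58779*5 = -293895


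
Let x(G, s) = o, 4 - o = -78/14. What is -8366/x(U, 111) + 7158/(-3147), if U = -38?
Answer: -61591400/70283 ≈ -876.33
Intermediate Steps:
o = 67/7 (o = 4 - (-78)/14 = 4 - 1*(-39/7) = 4 + 39/7 = 67/7 ≈ 9.5714)
x(G, s) = 67/7
-8366/x(U, 111) + 7158/(-3147) = -8366/67/7 + 7158/(-3147) = -8366*7/67 + 7158*(-1/3147) = -58562/67 - 2386/1049 = -61591400/70283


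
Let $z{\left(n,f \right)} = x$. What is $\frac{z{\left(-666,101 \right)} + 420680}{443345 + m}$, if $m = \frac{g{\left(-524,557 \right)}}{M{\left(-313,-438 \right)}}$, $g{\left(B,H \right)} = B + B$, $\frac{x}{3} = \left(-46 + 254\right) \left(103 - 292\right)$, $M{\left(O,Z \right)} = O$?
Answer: $\frac{94758872}{138768033} \approx 0.68286$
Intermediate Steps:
$x = -117936$ ($x = 3 \left(-46 + 254\right) \left(103 - 292\right) = 3 \cdot 208 \left(-189\right) = 3 \left(-39312\right) = -117936$)
$g{\left(B,H \right)} = 2 B$
$z{\left(n,f \right)} = -117936$
$m = \frac{1048}{313}$ ($m = \frac{2 \left(-524\right)}{-313} = \left(-1048\right) \left(- \frac{1}{313}\right) = \frac{1048}{313} \approx 3.3482$)
$\frac{z{\left(-666,101 \right)} + 420680}{443345 + m} = \frac{-117936 + 420680}{443345 + \frac{1048}{313}} = \frac{302744}{\frac{138768033}{313}} = 302744 \cdot \frac{313}{138768033} = \frac{94758872}{138768033}$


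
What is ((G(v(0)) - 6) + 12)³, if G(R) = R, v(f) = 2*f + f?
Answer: 216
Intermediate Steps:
v(f) = 3*f
((G(v(0)) - 6) + 12)³ = ((3*0 - 6) + 12)³ = ((0 - 6) + 12)³ = (-6 + 12)³ = 6³ = 216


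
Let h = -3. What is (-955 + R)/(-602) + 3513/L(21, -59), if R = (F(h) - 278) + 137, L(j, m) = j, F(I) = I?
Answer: 101805/602 ≈ 169.11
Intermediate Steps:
R = -144 (R = (-3 - 278) + 137 = -281 + 137 = -144)
(-955 + R)/(-602) + 3513/L(21, -59) = (-955 - 144)/(-602) + 3513/21 = -1099*(-1/602) + 3513*(1/21) = 157/86 + 1171/7 = 101805/602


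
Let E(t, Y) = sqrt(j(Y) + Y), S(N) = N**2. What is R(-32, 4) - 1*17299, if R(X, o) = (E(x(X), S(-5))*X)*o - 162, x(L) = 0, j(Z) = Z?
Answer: -17461 - 640*sqrt(2) ≈ -18366.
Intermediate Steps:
E(t, Y) = sqrt(2)*sqrt(Y) (E(t, Y) = sqrt(Y + Y) = sqrt(2*Y) = sqrt(2)*sqrt(Y))
R(X, o) = -162 + 5*X*o*sqrt(2) (R(X, o) = ((sqrt(2)*sqrt((-5)**2))*X)*o - 162 = ((sqrt(2)*sqrt(25))*X)*o - 162 = ((sqrt(2)*5)*X)*o - 162 = ((5*sqrt(2))*X)*o - 162 = (5*X*sqrt(2))*o - 162 = 5*X*o*sqrt(2) - 162 = -162 + 5*X*o*sqrt(2))
R(-32, 4) - 1*17299 = (-162 + 5*(-32)*4*sqrt(2)) - 1*17299 = (-162 - 640*sqrt(2)) - 17299 = -17461 - 640*sqrt(2)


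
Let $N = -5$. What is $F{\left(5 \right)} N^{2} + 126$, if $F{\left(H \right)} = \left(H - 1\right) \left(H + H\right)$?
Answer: $1126$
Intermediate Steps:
$F{\left(H \right)} = 2 H \left(-1 + H\right)$ ($F{\left(H \right)} = \left(-1 + H\right) 2 H = 2 H \left(-1 + H\right)$)
$F{\left(5 \right)} N^{2} + 126 = 2 \cdot 5 \left(-1 + 5\right) \left(-5\right)^{2} + 126 = 2 \cdot 5 \cdot 4 \cdot 25 + 126 = 40 \cdot 25 + 126 = 1000 + 126 = 1126$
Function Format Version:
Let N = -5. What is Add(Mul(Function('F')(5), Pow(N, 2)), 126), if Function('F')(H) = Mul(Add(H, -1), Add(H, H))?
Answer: 1126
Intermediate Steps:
Function('F')(H) = Mul(2, H, Add(-1, H)) (Function('F')(H) = Mul(Add(-1, H), Mul(2, H)) = Mul(2, H, Add(-1, H)))
Add(Mul(Function('F')(5), Pow(N, 2)), 126) = Add(Mul(Mul(2, 5, Add(-1, 5)), Pow(-5, 2)), 126) = Add(Mul(Mul(2, 5, 4), 25), 126) = Add(Mul(40, 25), 126) = Add(1000, 126) = 1126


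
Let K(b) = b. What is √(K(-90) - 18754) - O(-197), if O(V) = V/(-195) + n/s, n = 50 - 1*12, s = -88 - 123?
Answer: -34157/41145 + 2*I*√4711 ≈ -0.83016 + 137.27*I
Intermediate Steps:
s = -211
n = 38 (n = 50 - 12 = 38)
O(V) = -38/211 - V/195 (O(V) = V/(-195) + 38/(-211) = V*(-1/195) + 38*(-1/211) = -V/195 - 38/211 = -38/211 - V/195)
√(K(-90) - 18754) - O(-197) = √(-90 - 18754) - (-38/211 - 1/195*(-197)) = √(-18844) - (-38/211 + 197/195) = 2*I*√4711 - 1*34157/41145 = 2*I*√4711 - 34157/41145 = -34157/41145 + 2*I*√4711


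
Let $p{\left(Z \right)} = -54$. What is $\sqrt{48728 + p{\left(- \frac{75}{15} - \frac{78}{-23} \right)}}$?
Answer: $\sqrt{48674} \approx 220.62$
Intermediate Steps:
$\sqrt{48728 + p{\left(- \frac{75}{15} - \frac{78}{-23} \right)}} = \sqrt{48728 - 54} = \sqrt{48674}$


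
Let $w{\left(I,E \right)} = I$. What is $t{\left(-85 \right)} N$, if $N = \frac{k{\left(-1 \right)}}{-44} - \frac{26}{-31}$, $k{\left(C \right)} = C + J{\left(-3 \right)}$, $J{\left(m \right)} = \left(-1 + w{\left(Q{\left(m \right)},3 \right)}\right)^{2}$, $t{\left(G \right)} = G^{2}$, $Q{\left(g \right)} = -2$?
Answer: $\frac{1618400}{341} \approx 4746.0$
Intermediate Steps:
$J{\left(m \right)} = 9$ ($J{\left(m \right)} = \left(-1 - 2\right)^{2} = \left(-3\right)^{2} = 9$)
$k{\left(C \right)} = 9 + C$ ($k{\left(C \right)} = C + 9 = 9 + C$)
$N = \frac{224}{341}$ ($N = \frac{9 - 1}{-44} - \frac{26}{-31} = 8 \left(- \frac{1}{44}\right) - - \frac{26}{31} = - \frac{2}{11} + \frac{26}{31} = \frac{224}{341} \approx 0.65689$)
$t{\left(-85 \right)} N = \left(-85\right)^{2} \cdot \frac{224}{341} = 7225 \cdot \frac{224}{341} = \frac{1618400}{341}$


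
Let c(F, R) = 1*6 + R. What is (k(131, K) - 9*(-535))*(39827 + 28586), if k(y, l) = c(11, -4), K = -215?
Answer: 329545421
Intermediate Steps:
c(F, R) = 6 + R
k(y, l) = 2 (k(y, l) = 6 - 4 = 2)
(k(131, K) - 9*(-535))*(39827 + 28586) = (2 - 9*(-535))*(39827 + 28586) = (2 + 4815)*68413 = 4817*68413 = 329545421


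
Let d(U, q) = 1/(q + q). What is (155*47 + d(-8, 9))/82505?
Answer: 131131/1485090 ≈ 0.088298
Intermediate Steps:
d(U, q) = 1/(2*q)
(155*47 + d(-8, 9))/82505 = (155*47 + (1/2)/9)/82505 = (7285 + (1/2)*(1/9))*(1/82505) = (7285 + 1/18)*(1/82505) = (131131/18)*(1/82505) = 131131/1485090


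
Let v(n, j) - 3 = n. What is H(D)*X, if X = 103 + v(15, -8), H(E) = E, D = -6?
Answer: -726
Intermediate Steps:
v(n, j) = 3 + n
X = 121 (X = 103 + (3 + 15) = 103 + 18 = 121)
H(D)*X = -6*121 = -726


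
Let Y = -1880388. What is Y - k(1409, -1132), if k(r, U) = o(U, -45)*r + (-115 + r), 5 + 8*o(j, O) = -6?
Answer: -15037957/8 ≈ -1.8797e+6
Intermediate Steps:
o(j, O) = -11/8 (o(j, O) = -5/8 + (1/8)*(-6) = -5/8 - 3/4 = -11/8)
k(r, U) = -115 - 3*r/8 (k(r, U) = -11*r/8 + (-115 + r) = -115 - 3*r/8)
Y - k(1409, -1132) = -1880388 - (-115 - 3/8*1409) = -1880388 - (-115 - 4227/8) = -1880388 - 1*(-5147/8) = -1880388 + 5147/8 = -15037957/8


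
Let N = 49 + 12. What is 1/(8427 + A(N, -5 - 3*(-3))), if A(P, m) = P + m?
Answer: 1/8492 ≈ 0.00011776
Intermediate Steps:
N = 61
1/(8427 + A(N, -5 - 3*(-3))) = 1/(8427 + (61 + (-5 - 3*(-3)))) = 1/(8427 + (61 + (-5 + 9))) = 1/(8427 + (61 + 4)) = 1/(8427 + 65) = 1/8492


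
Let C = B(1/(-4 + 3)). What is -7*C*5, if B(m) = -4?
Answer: 140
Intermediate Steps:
C = -4
-7*C*5 = -7*(-4)*5 = 28*5 = 140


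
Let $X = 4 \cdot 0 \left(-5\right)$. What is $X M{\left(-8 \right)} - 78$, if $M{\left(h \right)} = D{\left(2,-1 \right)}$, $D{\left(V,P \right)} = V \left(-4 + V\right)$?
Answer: $-78$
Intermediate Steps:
$M{\left(h \right)} = -4$ ($M{\left(h \right)} = 2 \left(-4 + 2\right) = 2 \left(-2\right) = -4$)
$X = 0$ ($X = 0 \left(-5\right) = 0$)
$X M{\left(-8 \right)} - 78 = 0 \left(-4\right) - 78 = 0 - 78 = -78$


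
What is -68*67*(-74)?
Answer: 337144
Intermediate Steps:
-68*67*(-74) = -4556*(-74) = 337144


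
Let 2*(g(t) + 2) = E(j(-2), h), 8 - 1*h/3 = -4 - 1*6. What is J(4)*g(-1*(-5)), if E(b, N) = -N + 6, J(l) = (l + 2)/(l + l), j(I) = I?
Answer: -39/2 ≈ -19.500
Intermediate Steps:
h = 54 (h = 24 - 3*(-4 - 1*6) = 24 - 3*(-4 - 6) = 24 - 3*(-10) = 24 + 30 = 54)
J(l) = (2 + l)/(2*l) (J(l) = (2 + l)/((2*l)) = (2 + l)*(1/(2*l)) = (2 + l)/(2*l))
E(b, N) = 6 - N
g(t) = -26 (g(t) = -2 + (6 - 1*54)/2 = -2 + (6 - 54)/2 = -2 + (½)*(-48) = -2 - 24 = -26)
J(4)*g(-1*(-5)) = ((½)*(2 + 4)/4)*(-26) = ((½)*(¼)*6)*(-26) = (¾)*(-26) = -39/2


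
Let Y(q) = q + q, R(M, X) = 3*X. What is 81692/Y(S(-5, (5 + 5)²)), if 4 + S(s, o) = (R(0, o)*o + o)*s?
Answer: -20423/75252 ≈ -0.27139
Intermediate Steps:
S(s, o) = -4 + s*(o + 3*o²) (S(s, o) = -4 + ((3*o)*o + o)*s = -4 + (3*o² + o)*s = -4 + (o + 3*o²)*s = -4 + s*(o + 3*o²))
Y(q) = 2*q
81692/Y(S(-5, (5 + 5)²)) = 81692/((2*(-4 + (5 + 5)²*(-5) + 3*(-5)*((5 + 5)²)²))) = 81692/((2*(-4 + 10²*(-5) + 3*(-5)*(10²)²))) = 81692/((2*(-4 + 100*(-5) + 3*(-5)*100²))) = 81692/((2*(-4 - 500 + 3*(-5)*10000))) = 81692/((2*(-4 - 500 - 150000))) = 81692/((2*(-150504))) = 81692/(-301008) = 81692*(-1/301008) = -20423/75252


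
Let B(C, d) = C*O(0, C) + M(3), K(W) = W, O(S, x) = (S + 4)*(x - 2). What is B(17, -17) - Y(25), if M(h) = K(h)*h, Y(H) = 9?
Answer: 1020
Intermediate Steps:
O(S, x) = (-2 + x)*(4 + S) (O(S, x) = (4 + S)*(-2 + x) = (-2 + x)*(4 + S))
M(h) = h² (M(h) = h*h = h²)
B(C, d) = 9 + C*(-8 + 4*C) (B(C, d) = C*(-8 - 2*0 + 4*C + 0*C) + 3² = C*(-8 + 0 + 4*C + 0) + 9 = C*(-8 + 4*C) + 9 = 9 + C*(-8 + 4*C))
B(17, -17) - Y(25) = (9 + 4*17*(-2 + 17)) - 1*9 = (9 + 4*17*15) - 9 = (9 + 1020) - 9 = 1029 - 9 = 1020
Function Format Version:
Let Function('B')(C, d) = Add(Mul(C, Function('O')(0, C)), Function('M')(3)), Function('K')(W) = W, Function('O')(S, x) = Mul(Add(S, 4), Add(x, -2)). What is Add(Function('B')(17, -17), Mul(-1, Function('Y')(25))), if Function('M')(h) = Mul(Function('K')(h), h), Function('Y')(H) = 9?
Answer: 1020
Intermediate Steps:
Function('O')(S, x) = Mul(Add(-2, x), Add(4, S)) (Function('O')(S, x) = Mul(Add(4, S), Add(-2, x)) = Mul(Add(-2, x), Add(4, S)))
Function('M')(h) = Pow(h, 2) (Function('M')(h) = Mul(h, h) = Pow(h, 2))
Function('B')(C, d) = Add(9, Mul(C, Add(-8, Mul(4, C)))) (Function('B')(C, d) = Add(Mul(C, Add(-8, Mul(-2, 0), Mul(4, C), Mul(0, C))), Pow(3, 2)) = Add(Mul(C, Add(-8, 0, Mul(4, C), 0)), 9) = Add(Mul(C, Add(-8, Mul(4, C))), 9) = Add(9, Mul(C, Add(-8, Mul(4, C)))))
Add(Function('B')(17, -17), Mul(-1, Function('Y')(25))) = Add(Add(9, Mul(4, 17, Add(-2, 17))), Mul(-1, 9)) = Add(Add(9, Mul(4, 17, 15)), -9) = Add(Add(9, 1020), -9) = Add(1029, -9) = 1020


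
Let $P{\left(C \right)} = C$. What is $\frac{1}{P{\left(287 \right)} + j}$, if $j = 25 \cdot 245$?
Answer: $\frac{1}{6412} \approx 0.00015596$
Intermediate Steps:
$j = 6125$
$\frac{1}{P{\left(287 \right)} + j} = \frac{1}{287 + 6125} = \frac{1}{6412}$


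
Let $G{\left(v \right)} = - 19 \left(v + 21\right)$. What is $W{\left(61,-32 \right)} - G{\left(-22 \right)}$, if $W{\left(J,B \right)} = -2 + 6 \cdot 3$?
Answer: $-3$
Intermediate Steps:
$G{\left(v \right)} = -399 - 19 v$ ($G{\left(v \right)} = - 19 \left(21 + v\right) = -399 - 19 v$)
$W{\left(J,B \right)} = 16$ ($W{\left(J,B \right)} = -2 + 18 = 16$)
$W{\left(61,-32 \right)} - G{\left(-22 \right)} = 16 - \left(-399 - -418\right) = 16 - \left(-399 + 418\right) = 16 - 19 = -3$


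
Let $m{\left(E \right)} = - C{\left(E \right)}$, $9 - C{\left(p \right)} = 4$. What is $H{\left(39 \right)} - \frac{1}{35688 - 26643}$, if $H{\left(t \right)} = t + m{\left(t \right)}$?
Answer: $\frac{307529}{9045} \approx 34.0$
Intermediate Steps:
$C{\left(p \right)} = 5$ ($C{\left(p \right)} = 9 - 4 = 5$)
$m{\left(E \right)} = -5$ ($m{\left(E \right)} = \left(-1\right) 5 = -5$)
$H{\left(t \right)} = -5 + t$ ($H{\left(t \right)} = t - 5 = -5 + t$)
$H{\left(39 \right)} - \frac{1}{35688 - 26643} = \left(-5 + 39\right) - \frac{1}{35688 - 26643} = 34 - \frac{1}{35688 - 26643} = 34 - \frac{1}{9045} = \frac{307529}{9045}$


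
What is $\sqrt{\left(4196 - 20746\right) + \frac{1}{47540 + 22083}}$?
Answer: $\frac{3 i \sqrt{8913760351703}}{69623} \approx 128.65 i$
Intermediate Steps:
$\sqrt{\left(4196 - 20746\right) + \frac{1}{47540 + 22083}} = \sqrt{-16550 + \frac{1}{69623}} = \sqrt{- \frac{1152260649}{69623}} = \frac{3 i \sqrt{8913760351703}}{69623}$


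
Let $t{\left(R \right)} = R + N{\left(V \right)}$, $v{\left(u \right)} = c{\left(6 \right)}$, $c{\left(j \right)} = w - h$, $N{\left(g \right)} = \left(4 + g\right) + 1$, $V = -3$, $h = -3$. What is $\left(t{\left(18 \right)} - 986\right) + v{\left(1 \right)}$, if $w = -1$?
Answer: $-964$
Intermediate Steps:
$N{\left(g \right)} = 5 + g$
$c{\left(j \right)} = 2$ ($c{\left(j \right)} = -1 - -3 = -1 + 3 = 2$)
$v{\left(u \right)} = 2$
$t{\left(R \right)} = 2 + R$ ($t{\left(R \right)} = R + \left(5 - 3\right) = R + 2 = 2 + R$)
$\left(t{\left(18 \right)} - 986\right) + v{\left(1 \right)} = \left(\left(2 + 18\right) - 986\right) + 2 = \left(20 - 986\right) + 2 = -966 + 2 = -964$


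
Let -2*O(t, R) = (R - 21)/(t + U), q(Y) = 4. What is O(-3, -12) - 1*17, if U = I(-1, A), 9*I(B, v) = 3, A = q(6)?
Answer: -371/16 ≈ -23.188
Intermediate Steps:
A = 4
I(B, v) = ⅓ (I(B, v) = (⅑)*3 = ⅓)
U = ⅓ ≈ 0.33333
O(t, R) = -(-21 + R)/(2*(⅓ + t)) (O(t, R) = -(R - 21)/(2*(t + ⅓)) = -(-21 + R)/(2*(⅓ + t)))
O(-3, -12) - 1*17 = 3*(21 - 1*(-12))/(2*(1 + 3*(-3))) - 1*17 = 3*(21 + 12)/(2*(1 - 9)) - 17 = (3/2)*33/(-8) - 17 = (3/2)*(-⅛)*33 - 17 = -99/16 - 17 = -371/16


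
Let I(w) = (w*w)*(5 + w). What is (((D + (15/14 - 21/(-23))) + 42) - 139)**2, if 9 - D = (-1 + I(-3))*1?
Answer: 1100315241/103684 ≈ 10612.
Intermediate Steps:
I(w) = w**2*(5 + w)
D = -8 (D = 9 - (-1 + (-3)**2*(5 - 3)) = 9 - (-1 + 9*2) = 9 - (-1 + 18) = 9 - 17 = -8)
(((D + (15/14 - 21/(-23))) + 42) - 139)**2 = (((-8 + (15/14 - 21/(-23))) + 42) - 139)**2 = (((-8 + (15*(1/14) - 21*(-1/23))) + 42) - 139)**2 = (((-8 + (15/14 + 21/23)) + 42) - 139)**2 = (((-8 + 639/322) + 42) - 139)**2 = ((-1937/322 + 42) - 139)**2 = (11587/322 - 139)**2 = (-33171/322)**2 = 1100315241/103684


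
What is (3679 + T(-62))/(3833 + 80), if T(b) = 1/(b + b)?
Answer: 456195/485212 ≈ 0.94020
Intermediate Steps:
T(b) = 1/(2*b)
(3679 + T(-62))/(3833 + 80) = (3679 + (½)/(-62))/(3833 + 80) = (3679 + (½)*(-1/62))/3913 = (3679 - 1/124)*(1/3913) = (456195/124)*(1/3913) = 456195/485212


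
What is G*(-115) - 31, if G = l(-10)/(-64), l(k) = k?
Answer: -1567/32 ≈ -48.969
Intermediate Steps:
G = 5/32 (G = -10/(-64) = -10*(-1/64) = 5/32 ≈ 0.15625)
G*(-115) - 31 = (5/32)*(-115) - 31 = -575/32 - 31 = -1567/32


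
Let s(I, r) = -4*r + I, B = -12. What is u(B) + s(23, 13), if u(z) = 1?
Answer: -28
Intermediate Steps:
s(I, r) = I - 4*r
u(B) + s(23, 13) = 1 + (23 - 4*13) = 1 + (23 - 52) = 1 - 29 = -28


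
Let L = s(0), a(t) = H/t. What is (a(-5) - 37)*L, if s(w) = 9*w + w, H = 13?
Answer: 0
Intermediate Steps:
s(w) = 10*w
a(t) = 13/t
L = 0 (L = 10*0 = 0)
(a(-5) - 37)*L = (13/(-5) - 37)*0 = (13*(-⅕) - 37)*0 = (-13/5 - 37)*0 = -198/5*0 = 0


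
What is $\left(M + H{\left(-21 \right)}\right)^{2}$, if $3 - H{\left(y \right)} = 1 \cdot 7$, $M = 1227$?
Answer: $1495729$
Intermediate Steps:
$H{\left(y \right)} = -4$ ($H{\left(y \right)} = 3 - 1 \cdot 7 = 3 - 7 = -4$)
$\left(M + H{\left(-21 \right)}\right)^{2} = \left(1227 - 4\right)^{2} = 1223^{2} = 1495729$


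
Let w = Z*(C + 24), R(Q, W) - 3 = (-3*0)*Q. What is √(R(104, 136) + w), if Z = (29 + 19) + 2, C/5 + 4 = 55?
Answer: √13953 ≈ 118.12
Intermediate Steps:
C = 255 (C = -20 + 5*55 = -20 + 275 = 255)
R(Q, W) = 3 (R(Q, W) = 3 + (-3*0)*Q = 3 + 0*Q = 3 + 0 = 3)
Z = 50 (Z = 48 + 2 = 50)
w = 13950 (w = 50*(255 + 24) = 50*279 = 13950)
√(R(104, 136) + w) = √(3 + 13950) = √13953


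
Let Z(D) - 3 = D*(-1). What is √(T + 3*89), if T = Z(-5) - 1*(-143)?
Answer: √418 ≈ 20.445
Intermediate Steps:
Z(D) = 3 - D (Z(D) = 3 + D*(-1) = 3 - D)
T = 151 (T = (3 - 1*(-5)) - 1*(-143) = (3 + 5) + 143 = 8 + 143 = 151)
√(T + 3*89) = √(151 + 3*89) = √(151 + 267) = √418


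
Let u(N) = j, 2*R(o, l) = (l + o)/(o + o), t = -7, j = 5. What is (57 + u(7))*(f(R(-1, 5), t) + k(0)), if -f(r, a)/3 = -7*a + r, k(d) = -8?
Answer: -9424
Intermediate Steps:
R(o, l) = (l + o)/(4*o) (R(o, l) = ((l + o)/(o + o))/2 = ((l + o)/((2*o)))/2 = ((l + o)*(1/(2*o)))/2 = ((l + o)/(2*o))/2 = (l + o)/(4*o))
u(N) = 5
f(r, a) = -3*r + 21*a (f(r, a) = -3*(-7*a + r) = -3*(r - 7*a) = -3*r + 21*a)
(57 + u(7))*(f(R(-1, 5), t) + k(0)) = (57 + 5)*((-3*(5 - 1)/(4*(-1)) + 21*(-7)) - 8) = 62*((-3*(-1)*4/4 - 147) - 8) = 62*((-3*(-1) - 147) - 8) = 62*((3 - 147) - 8) = 62*(-144 - 8) = 62*(-152) = -9424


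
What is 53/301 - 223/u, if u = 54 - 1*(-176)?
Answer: -54933/69230 ≈ -0.79349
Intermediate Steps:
u = 230 (u = 54 + 176 = 230)
53/301 - 223/u = 53/301 - 223/230 = -54933/69230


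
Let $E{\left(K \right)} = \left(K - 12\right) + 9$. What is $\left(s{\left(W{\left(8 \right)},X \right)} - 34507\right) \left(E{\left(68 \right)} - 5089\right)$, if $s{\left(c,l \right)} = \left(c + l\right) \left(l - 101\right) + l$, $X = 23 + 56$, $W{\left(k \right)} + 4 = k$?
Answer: $182140096$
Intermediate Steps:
$W{\left(k \right)} = -4 + k$
$E{\left(K \right)} = -3 + K$ ($E{\left(K \right)} = \left(-12 + K\right) + 9 = -3 + K$)
$X = 79$
$s{\left(c,l \right)} = l + \left(-101 + l\right) \left(c + l\right)$ ($s{\left(c,l \right)} = \left(c + l\right) \left(-101 + l\right) + l = \left(-101 + l\right) \left(c + l\right) + l = l + \left(-101 + l\right) \left(c + l\right)$)
$\left(s{\left(W{\left(8 \right)},X \right)} - 34507\right) \left(E{\left(68 \right)} - 5089\right) = \left(\left(79^{2} - 101 \left(-4 + 8\right) - 7900 + \left(-4 + 8\right) 79\right) - 34507\right) \left(\left(-3 + 68\right) - 5089\right) = \left(\left(6241 - 404 - 7900 + 4 \cdot 79\right) - 34507\right) \left(65 - 5089\right) = \left(\left(6241 - 404 - 7900 + 316\right) - 34507\right) \left(-5024\right) = \left(-1747 - 34507\right) \left(-5024\right) = \left(-36254\right) \left(-5024\right) = 182140096$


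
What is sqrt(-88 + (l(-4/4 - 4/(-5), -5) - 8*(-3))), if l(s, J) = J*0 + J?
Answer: I*sqrt(69) ≈ 8.3066*I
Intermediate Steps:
l(s, J) = J (l(s, J) = 0 + J = J)
sqrt(-88 + (l(-4/4 - 4/(-5), -5) - 8*(-3))) = sqrt(-88 + (-5 - 8*(-3))) = sqrt(-88 + (-5 + 24)) = sqrt(-88 + 19) = sqrt(-69) = I*sqrt(69)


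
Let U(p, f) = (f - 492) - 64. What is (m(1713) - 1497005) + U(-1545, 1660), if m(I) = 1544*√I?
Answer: -1495901 + 1544*√1713 ≈ -1.4320e+6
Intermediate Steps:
U(p, f) = -556 + f (U(p, f) = (-492 + f) - 64 = -556 + f)
(m(1713) - 1497005) + U(-1545, 1660) = (1544*√1713 - 1497005) + (-556 + 1660) = (-1497005 + 1544*√1713) + 1104 = -1495901 + 1544*√1713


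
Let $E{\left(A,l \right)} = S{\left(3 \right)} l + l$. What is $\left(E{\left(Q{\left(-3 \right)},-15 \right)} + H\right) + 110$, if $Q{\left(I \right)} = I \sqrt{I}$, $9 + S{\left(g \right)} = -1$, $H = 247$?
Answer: $492$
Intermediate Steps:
$S{\left(g \right)} = -10$ ($S{\left(g \right)} = -9 - 1 = -10$)
$Q{\left(I \right)} = I^{\frac{3}{2}}$
$E{\left(A,l \right)} = - 9 l$ ($E{\left(A,l \right)} = - 10 l + l = - 9 l$)
$\left(E{\left(Q{\left(-3 \right)},-15 \right)} + H\right) + 110 = \left(\left(-9\right) \left(-15\right) + 247\right) + 110 = \left(135 + 247\right) + 110 = 382 + 110 = 492$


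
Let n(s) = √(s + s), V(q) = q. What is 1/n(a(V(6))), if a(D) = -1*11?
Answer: -I*√22/22 ≈ -0.2132*I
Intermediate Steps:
a(D) = -11
n(s) = √2*√s (n(s) = √(2*s) = √2*√s)
1/n(a(V(6))) = 1/(√2*√(-11)) = 1/(√2*(I*√11)) = 1/(I*√22) = -I*√22/22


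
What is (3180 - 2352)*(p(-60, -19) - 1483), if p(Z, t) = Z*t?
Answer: -284004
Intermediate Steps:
(3180 - 2352)*(p(-60, -19) - 1483) = (3180 - 2352)*(-60*(-19) - 1483) = 828*(1140 - 1483) = 828*(-343) = -284004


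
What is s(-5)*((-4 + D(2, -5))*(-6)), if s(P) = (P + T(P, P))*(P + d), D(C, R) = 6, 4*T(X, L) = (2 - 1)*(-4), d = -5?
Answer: -720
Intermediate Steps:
T(X, L) = -1 (T(X, L) = ((2 - 1)*(-4))/4 = (1*(-4))/4 = (¼)*(-4) = -1)
s(P) = (-1 + P)*(-5 + P) (s(P) = (P - 1)*(P - 5) = (-1 + P)*(-5 + P))
s(-5)*((-4 + D(2, -5))*(-6)) = (5 + (-5)² - 6*(-5))*((-4 + 6)*(-6)) = (5 + 25 + 30)*(2*(-6)) = 60*(-12) = -720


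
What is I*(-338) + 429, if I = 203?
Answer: -68185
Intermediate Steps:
I*(-338) + 429 = 203*(-338) + 429 = -68614 + 429 = -68185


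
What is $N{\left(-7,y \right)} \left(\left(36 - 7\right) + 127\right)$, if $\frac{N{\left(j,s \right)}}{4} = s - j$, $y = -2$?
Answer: $3120$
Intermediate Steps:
$N{\left(j,s \right)} = - 4 j + 4 s$ ($N{\left(j,s \right)} = 4 \left(s - j\right) = - 4 j + 4 s$)
$N{\left(-7,y \right)} \left(\left(36 - 7\right) + 127\right) = \left(\left(-4\right) \left(-7\right) + 4 \left(-2\right)\right) \left(\left(36 - 7\right) + 127\right) = \left(28 - 8\right) \left(29 + 127\right) = 20 \cdot 156 = 3120$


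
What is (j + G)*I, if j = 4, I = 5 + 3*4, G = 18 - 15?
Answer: 119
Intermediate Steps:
G = 3
I = 17 (I = 5 + 12 = 17)
(j + G)*I = (4 + 3)*17 = 7*17 = 119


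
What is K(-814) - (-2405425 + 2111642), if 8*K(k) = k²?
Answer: 753215/2 ≈ 3.7661e+5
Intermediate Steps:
K(k) = k²/8
K(-814) - (-2405425 + 2111642) = (⅛)*(-814)² - (-2405425 + 2111642) = (⅛)*662596 - 1*(-293783) = 165649/2 + 293783 = 753215/2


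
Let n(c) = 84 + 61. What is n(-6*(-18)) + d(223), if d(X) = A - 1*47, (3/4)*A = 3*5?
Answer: 118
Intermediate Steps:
A = 20 (A = 4*(3*5)/3 = (4/3)*15 = 20)
d(X) = -27 (d(X) = 20 - 1*47 = 20 - 47 = -27)
n(c) = 145
n(-6*(-18)) + d(223) = 145 - 27 = 118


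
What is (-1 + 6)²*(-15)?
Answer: -375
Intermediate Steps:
(-1 + 6)²*(-15) = 5²*(-15) = 25*(-15) = -375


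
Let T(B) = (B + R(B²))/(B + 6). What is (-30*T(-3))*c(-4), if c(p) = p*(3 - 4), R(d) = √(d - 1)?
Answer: 120 - 80*√2 ≈ 6.8629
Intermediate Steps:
R(d) = √(-1 + d)
c(p) = -p (c(p) = p*(-1) = -p)
T(B) = (B + √(-1 + B²))/(6 + B) (T(B) = (B + √(-1 + B²))/(B + 6) = (B + √(-1 + B²))/(6 + B))
(-30*T(-3))*c(-4) = (-30*(-3 + √(-1 + (-3)²))/(6 - 3))*(-1*(-4)) = -30*(-3 + √(-1 + 9))/3*4 = -10*(-3 + √8)*4 = -10*(-3 + 2*√2)*4 = -30*(-1 + 2*√2/3)*4 = (30 - 20*√2)*4 = 120 - 80*√2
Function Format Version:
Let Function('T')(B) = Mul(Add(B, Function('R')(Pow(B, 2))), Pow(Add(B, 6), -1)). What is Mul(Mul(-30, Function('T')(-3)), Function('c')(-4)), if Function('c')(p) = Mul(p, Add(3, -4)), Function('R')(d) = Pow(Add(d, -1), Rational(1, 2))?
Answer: Add(120, Mul(-80, Pow(2, Rational(1, 2)))) ≈ 6.8629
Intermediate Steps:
Function('R')(d) = Pow(Add(-1, d), Rational(1, 2))
Function('c')(p) = Mul(-1, p) (Function('c')(p) = Mul(p, -1) = Mul(-1, p))
Function('T')(B) = Mul(Pow(Add(6, B), -1), Add(B, Pow(Add(-1, Pow(B, 2)), Rational(1, 2)))) (Function('T')(B) = Mul(Add(B, Pow(Add(-1, Pow(B, 2)), Rational(1, 2))), Pow(Add(B, 6), -1)) = Mul(Add(B, Pow(Add(-1, Pow(B, 2)), Rational(1, 2))), Pow(Add(6, B), -1)) = Mul(Pow(Add(6, B), -1), Add(B, Pow(Add(-1, Pow(B, 2)), Rational(1, 2)))))
Mul(Mul(-30, Function('T')(-3)), Function('c')(-4)) = Mul(Mul(-30, Mul(Pow(Add(6, -3), -1), Add(-3, Pow(Add(-1, Pow(-3, 2)), Rational(1, 2))))), Mul(-1, -4)) = Mul(Mul(-30, Mul(Pow(3, -1), Add(-3, Pow(Add(-1, 9), Rational(1, 2))))), 4) = Mul(Mul(-30, Mul(Rational(1, 3), Add(-3, Pow(8, Rational(1, 2))))), 4) = Mul(Mul(-30, Mul(Rational(1, 3), Add(-3, Mul(2, Pow(2, Rational(1, 2)))))), 4) = Mul(Mul(-30, Add(-1, Mul(Rational(2, 3), Pow(2, Rational(1, 2))))), 4) = Mul(Add(30, Mul(-20, Pow(2, Rational(1, 2)))), 4) = Add(120, Mul(-80, Pow(2, Rational(1, 2))))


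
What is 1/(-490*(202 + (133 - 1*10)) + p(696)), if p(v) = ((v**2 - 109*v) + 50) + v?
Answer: 1/250048 ≈ 3.9992e-6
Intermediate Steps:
p(v) = 50 + v**2 - 108*v (p(v) = (50 + v**2 - 109*v) + v = 50 + v**2 - 108*v)
1/(-490*(202 + (133 - 1*10)) + p(696)) = 1/(-490*(202 + (133 - 1*10)) + (50 + 696**2 - 108*696)) = 1/(-490*(202 + (133 - 10)) + (50 + 484416 - 75168)) = 1/(-490*(202 + 123) + 409298) = 1/(-490*325 + 409298) = 1/(-159250 + 409298) = 1/250048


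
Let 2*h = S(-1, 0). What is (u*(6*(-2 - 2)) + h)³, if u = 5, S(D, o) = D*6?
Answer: -1860867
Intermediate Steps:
S(D, o) = 6*D
h = -3 (h = (6*(-1))/2 = (½)*(-6) = -3)
(u*(6*(-2 - 2)) + h)³ = (5*(6*(-2 - 2)) - 3)³ = (5*(6*(-4)) - 3)³ = (5*(-24) - 3)³ = (-120 - 3)³ = (-123)³ = -1860867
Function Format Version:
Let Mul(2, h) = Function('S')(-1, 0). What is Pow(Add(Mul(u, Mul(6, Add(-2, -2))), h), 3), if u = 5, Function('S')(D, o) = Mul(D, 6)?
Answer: -1860867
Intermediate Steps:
Function('S')(D, o) = Mul(6, D)
h = -3 (h = Mul(Rational(1, 2), Mul(6, -1)) = Mul(Rational(1, 2), -6) = -3)
Pow(Add(Mul(u, Mul(6, Add(-2, -2))), h), 3) = Pow(Add(Mul(5, Mul(6, Add(-2, -2))), -3), 3) = Pow(Add(Mul(5, Mul(6, -4)), -3), 3) = Pow(Add(Mul(5, -24), -3), 3) = Pow(Add(-120, -3), 3) = Pow(-123, 3) = -1860867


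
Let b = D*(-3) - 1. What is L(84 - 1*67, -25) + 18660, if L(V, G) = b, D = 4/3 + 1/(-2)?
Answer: 37313/2 ≈ 18657.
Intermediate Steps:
D = 5/6 (D = 4*(1/3) + 1*(-1/2) = 4/3 - 1/2 = 5/6 ≈ 0.83333)
b = -7/2 (b = (5/6)*(-3) - 1 = -5/2 - 1 = -7/2 ≈ -3.5000)
L(V, G) = -7/2
L(84 - 1*67, -25) + 18660 = -7/2 + 18660 = 37313/2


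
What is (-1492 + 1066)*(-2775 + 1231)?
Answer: 657744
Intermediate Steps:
(-1492 + 1066)*(-2775 + 1231) = -426*(-1544) = 657744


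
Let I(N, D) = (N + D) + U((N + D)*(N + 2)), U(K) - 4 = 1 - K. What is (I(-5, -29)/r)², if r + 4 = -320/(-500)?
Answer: 10725625/7056 ≈ 1520.1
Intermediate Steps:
U(K) = 5 - K (U(K) = 4 + (1 - K) = 5 - K)
r = -84/25 (r = -4 - 320/(-500) = -4 - 320*(-1/500) = -4 + 16/25 = -84/25 ≈ -3.3600)
I(N, D) = 5 + D + N - (2 + N)*(D + N) (I(N, D) = (N + D) + (5 - (N + D)*(N + 2)) = (D + N) + (5 - (D + N)*(2 + N)) = (D + N) + (5 - (2 + N)*(D + N)) = 5 + D + N - (2 + N)*(D + N))
(I(-5, -29)/r)² = ((5 - 1*(-29) - 1*(-5) - 1*(-5)² - 1*(-29)*(-5))/(-84/25))² = ((5 + 29 + 5 - 1*25 - 145)*(-25/84))² = ((5 + 29 + 5 - 25 - 145)*(-25/84))² = (-131*(-25/84))² = (3275/84)² = 10725625/7056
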